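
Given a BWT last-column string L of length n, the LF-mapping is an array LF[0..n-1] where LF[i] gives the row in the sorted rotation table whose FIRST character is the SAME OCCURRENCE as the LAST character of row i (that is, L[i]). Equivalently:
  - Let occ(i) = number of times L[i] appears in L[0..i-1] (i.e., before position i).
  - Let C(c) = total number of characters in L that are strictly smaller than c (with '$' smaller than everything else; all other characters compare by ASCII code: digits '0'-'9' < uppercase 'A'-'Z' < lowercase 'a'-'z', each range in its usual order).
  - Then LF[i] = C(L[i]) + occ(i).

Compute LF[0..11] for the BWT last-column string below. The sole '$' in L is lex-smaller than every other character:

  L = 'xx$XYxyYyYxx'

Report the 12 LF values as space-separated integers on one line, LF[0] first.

Answer: 5 6 0 1 2 7 10 3 11 4 8 9

Derivation:
Char counts: '$':1, 'X':1, 'Y':3, 'x':5, 'y':2
C (first-col start): C('$')=0, C('X')=1, C('Y')=2, C('x')=5, C('y')=10
L[0]='x': occ=0, LF[0]=C('x')+0=5+0=5
L[1]='x': occ=1, LF[1]=C('x')+1=5+1=6
L[2]='$': occ=0, LF[2]=C('$')+0=0+0=0
L[3]='X': occ=0, LF[3]=C('X')+0=1+0=1
L[4]='Y': occ=0, LF[4]=C('Y')+0=2+0=2
L[5]='x': occ=2, LF[5]=C('x')+2=5+2=7
L[6]='y': occ=0, LF[6]=C('y')+0=10+0=10
L[7]='Y': occ=1, LF[7]=C('Y')+1=2+1=3
L[8]='y': occ=1, LF[8]=C('y')+1=10+1=11
L[9]='Y': occ=2, LF[9]=C('Y')+2=2+2=4
L[10]='x': occ=3, LF[10]=C('x')+3=5+3=8
L[11]='x': occ=4, LF[11]=C('x')+4=5+4=9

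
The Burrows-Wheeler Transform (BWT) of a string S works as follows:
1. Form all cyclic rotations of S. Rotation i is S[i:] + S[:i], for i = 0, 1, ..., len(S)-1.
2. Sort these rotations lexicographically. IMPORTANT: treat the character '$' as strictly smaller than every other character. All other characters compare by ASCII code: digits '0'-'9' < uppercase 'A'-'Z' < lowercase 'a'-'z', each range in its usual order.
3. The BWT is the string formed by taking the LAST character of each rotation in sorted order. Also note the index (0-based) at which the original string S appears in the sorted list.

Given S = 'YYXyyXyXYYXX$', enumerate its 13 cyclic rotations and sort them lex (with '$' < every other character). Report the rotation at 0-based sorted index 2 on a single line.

Answer: XX$YYXyyXyXYY

Derivation:
All 13 rotations (rotation i = S[i:]+S[:i]):
  rot[0] = YYXyyXyXYYXX$
  rot[1] = YXyyXyXYYXX$Y
  rot[2] = XyyXyXYYXX$YY
  rot[3] = yyXyXYYXX$YYX
  rot[4] = yXyXYYXX$YYXy
  rot[5] = XyXYYXX$YYXyy
  rot[6] = yXYYXX$YYXyyX
  rot[7] = XYYXX$YYXyyXy
  rot[8] = YYXX$YYXyyXyX
  rot[9] = YXX$YYXyyXyXY
  rot[10] = XX$YYXyyXyXYY
  rot[11] = X$YYXyyXyXYYX
  rot[12] = $YYXyyXyXYYXX
Sorted (with $ < everything):
  sorted[0] = $YYXyyXyXYYXX
  sorted[1] = X$YYXyyXyXYYX
  sorted[2] = XX$YYXyyXyXYY
  sorted[3] = XYYXX$YYXyyXy
  sorted[4] = XyXYYXX$YYXyy
  sorted[5] = XyyXyXYYXX$YY
  sorted[6] = YXX$YYXyyXyXY
  sorted[7] = YXyyXyXYYXX$Y
  sorted[8] = YYXX$YYXyyXyX
  sorted[9] = YYXyyXyXYYXX$
  sorted[10] = yXYYXX$YYXyyX
  sorted[11] = yXyXYYXX$YYXy
  sorted[12] = yyXyXYYXX$YYX
sorted[2] = XX$YYXyyXyXYY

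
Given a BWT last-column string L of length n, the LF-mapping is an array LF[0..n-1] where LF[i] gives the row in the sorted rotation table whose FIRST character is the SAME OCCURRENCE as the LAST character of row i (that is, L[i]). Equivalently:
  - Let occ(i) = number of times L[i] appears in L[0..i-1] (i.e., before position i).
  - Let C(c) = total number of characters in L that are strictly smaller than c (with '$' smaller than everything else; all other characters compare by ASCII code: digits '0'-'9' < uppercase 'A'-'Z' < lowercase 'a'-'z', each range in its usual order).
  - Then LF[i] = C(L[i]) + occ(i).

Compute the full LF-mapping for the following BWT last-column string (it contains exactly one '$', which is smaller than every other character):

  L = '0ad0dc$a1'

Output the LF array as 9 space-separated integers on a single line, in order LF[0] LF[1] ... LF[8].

Answer: 1 4 7 2 8 6 0 5 3

Derivation:
Char counts: '$':1, '0':2, '1':1, 'a':2, 'c':1, 'd':2
C (first-col start): C('$')=0, C('0')=1, C('1')=3, C('a')=4, C('c')=6, C('d')=7
L[0]='0': occ=0, LF[0]=C('0')+0=1+0=1
L[1]='a': occ=0, LF[1]=C('a')+0=4+0=4
L[2]='d': occ=0, LF[2]=C('d')+0=7+0=7
L[3]='0': occ=1, LF[3]=C('0')+1=1+1=2
L[4]='d': occ=1, LF[4]=C('d')+1=7+1=8
L[5]='c': occ=0, LF[5]=C('c')+0=6+0=6
L[6]='$': occ=0, LF[6]=C('$')+0=0+0=0
L[7]='a': occ=1, LF[7]=C('a')+1=4+1=5
L[8]='1': occ=0, LF[8]=C('1')+0=3+0=3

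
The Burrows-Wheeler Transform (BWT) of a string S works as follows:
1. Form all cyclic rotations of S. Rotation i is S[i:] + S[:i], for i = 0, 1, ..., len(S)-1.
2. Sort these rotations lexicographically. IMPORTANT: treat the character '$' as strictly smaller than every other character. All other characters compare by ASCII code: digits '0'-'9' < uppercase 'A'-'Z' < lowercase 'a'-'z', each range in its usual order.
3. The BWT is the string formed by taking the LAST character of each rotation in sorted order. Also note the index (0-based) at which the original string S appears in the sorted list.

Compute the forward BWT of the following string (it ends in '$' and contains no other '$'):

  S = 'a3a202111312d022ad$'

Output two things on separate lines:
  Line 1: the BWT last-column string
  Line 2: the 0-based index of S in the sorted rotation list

All 19 rotations (rotation i = S[i:]+S[:i]):
  rot[0] = a3a202111312d022ad$
  rot[1] = 3a202111312d022ad$a
  rot[2] = a202111312d022ad$a3
  rot[3] = 202111312d022ad$a3a
  rot[4] = 02111312d022ad$a3a2
  rot[5] = 2111312d022ad$a3a20
  rot[6] = 111312d022ad$a3a202
  rot[7] = 11312d022ad$a3a2021
  rot[8] = 1312d022ad$a3a20211
  rot[9] = 312d022ad$a3a202111
  rot[10] = 12d022ad$a3a2021113
  rot[11] = 2d022ad$a3a20211131
  rot[12] = d022ad$a3a202111312
  rot[13] = 022ad$a3a202111312d
  rot[14] = 22ad$a3a202111312d0
  rot[15] = 2ad$a3a202111312d02
  rot[16] = ad$a3a202111312d022
  rot[17] = d$a3a202111312d022a
  rot[18] = $a3a202111312d022ad
Sorted (with $ < everything):
  sorted[0] = $a3a202111312d022ad  (last char: 'd')
  sorted[1] = 02111312d022ad$a3a2  (last char: '2')
  sorted[2] = 022ad$a3a202111312d  (last char: 'd')
  sorted[3] = 111312d022ad$a3a202  (last char: '2')
  sorted[4] = 11312d022ad$a3a2021  (last char: '1')
  sorted[5] = 12d022ad$a3a2021113  (last char: '3')
  sorted[6] = 1312d022ad$a3a20211  (last char: '1')
  sorted[7] = 202111312d022ad$a3a  (last char: 'a')
  sorted[8] = 2111312d022ad$a3a20  (last char: '0')
  sorted[9] = 22ad$a3a202111312d0  (last char: '0')
  sorted[10] = 2ad$a3a202111312d02  (last char: '2')
  sorted[11] = 2d022ad$a3a20211131  (last char: '1')
  sorted[12] = 312d022ad$a3a202111  (last char: '1')
  sorted[13] = 3a202111312d022ad$a  (last char: 'a')
  sorted[14] = a202111312d022ad$a3  (last char: '3')
  sorted[15] = a3a202111312d022ad$  (last char: '$')
  sorted[16] = ad$a3a202111312d022  (last char: '2')
  sorted[17] = d$a3a202111312d022a  (last char: 'a')
  sorted[18] = d022ad$a3a202111312  (last char: '2')
Last column: d2d2131a00211a3$2a2
Original string S is at sorted index 15

Answer: d2d2131a00211a3$2a2
15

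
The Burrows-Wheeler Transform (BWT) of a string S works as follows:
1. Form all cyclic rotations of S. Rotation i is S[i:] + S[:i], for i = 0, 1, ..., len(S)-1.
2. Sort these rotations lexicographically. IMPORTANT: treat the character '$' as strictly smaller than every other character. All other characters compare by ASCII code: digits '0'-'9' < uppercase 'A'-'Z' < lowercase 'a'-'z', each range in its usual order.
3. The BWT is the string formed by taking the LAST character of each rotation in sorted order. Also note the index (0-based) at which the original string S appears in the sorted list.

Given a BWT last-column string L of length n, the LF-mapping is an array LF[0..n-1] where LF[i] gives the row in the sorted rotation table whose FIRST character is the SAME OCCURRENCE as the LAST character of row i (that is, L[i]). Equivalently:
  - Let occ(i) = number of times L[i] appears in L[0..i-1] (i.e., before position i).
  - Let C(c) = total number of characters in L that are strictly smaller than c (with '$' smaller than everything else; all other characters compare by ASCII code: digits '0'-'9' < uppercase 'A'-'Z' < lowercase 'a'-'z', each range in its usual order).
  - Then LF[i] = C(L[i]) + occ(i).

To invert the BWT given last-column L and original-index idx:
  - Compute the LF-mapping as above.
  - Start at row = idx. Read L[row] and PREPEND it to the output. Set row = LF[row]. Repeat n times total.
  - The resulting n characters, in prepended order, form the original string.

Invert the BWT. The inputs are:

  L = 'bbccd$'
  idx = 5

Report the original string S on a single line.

Answer: dccbb$

Derivation:
LF mapping: 1 2 3 4 5 0
Walk LF starting at row 5, prepending L[row]:
  step 1: row=5, L[5]='$', prepend. Next row=LF[5]=0
  step 2: row=0, L[0]='b', prepend. Next row=LF[0]=1
  step 3: row=1, L[1]='b', prepend. Next row=LF[1]=2
  step 4: row=2, L[2]='c', prepend. Next row=LF[2]=3
  step 5: row=3, L[3]='c', prepend. Next row=LF[3]=4
  step 6: row=4, L[4]='d', prepend. Next row=LF[4]=5
Reversed output: dccbb$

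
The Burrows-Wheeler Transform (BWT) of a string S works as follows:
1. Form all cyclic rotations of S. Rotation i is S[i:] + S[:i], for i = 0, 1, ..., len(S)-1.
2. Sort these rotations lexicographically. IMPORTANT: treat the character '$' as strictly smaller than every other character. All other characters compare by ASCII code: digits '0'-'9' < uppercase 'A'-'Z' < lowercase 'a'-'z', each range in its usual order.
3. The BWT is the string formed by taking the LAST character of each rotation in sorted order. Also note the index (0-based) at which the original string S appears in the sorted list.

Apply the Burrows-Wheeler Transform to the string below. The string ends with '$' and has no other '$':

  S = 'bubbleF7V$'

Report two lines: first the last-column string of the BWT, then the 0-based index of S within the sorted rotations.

All 10 rotations (rotation i = S[i:]+S[:i]):
  rot[0] = bubbleF7V$
  rot[1] = ubbleF7V$b
  rot[2] = bbleF7V$bu
  rot[3] = bleF7V$bub
  rot[4] = leF7V$bubb
  rot[5] = eF7V$bubbl
  rot[6] = F7V$bubble
  rot[7] = 7V$bubbleF
  rot[8] = V$bubbleF7
  rot[9] = $bubbleF7V
Sorted (with $ < everything):
  sorted[0] = $bubbleF7V  (last char: 'V')
  sorted[1] = 7V$bubbleF  (last char: 'F')
  sorted[2] = F7V$bubble  (last char: 'e')
  sorted[3] = V$bubbleF7  (last char: '7')
  sorted[4] = bbleF7V$bu  (last char: 'u')
  sorted[5] = bleF7V$bub  (last char: 'b')
  sorted[6] = bubbleF7V$  (last char: '$')
  sorted[7] = eF7V$bubbl  (last char: 'l')
  sorted[8] = leF7V$bubb  (last char: 'b')
  sorted[9] = ubbleF7V$b  (last char: 'b')
Last column: VFe7ub$lbb
Original string S is at sorted index 6

Answer: VFe7ub$lbb
6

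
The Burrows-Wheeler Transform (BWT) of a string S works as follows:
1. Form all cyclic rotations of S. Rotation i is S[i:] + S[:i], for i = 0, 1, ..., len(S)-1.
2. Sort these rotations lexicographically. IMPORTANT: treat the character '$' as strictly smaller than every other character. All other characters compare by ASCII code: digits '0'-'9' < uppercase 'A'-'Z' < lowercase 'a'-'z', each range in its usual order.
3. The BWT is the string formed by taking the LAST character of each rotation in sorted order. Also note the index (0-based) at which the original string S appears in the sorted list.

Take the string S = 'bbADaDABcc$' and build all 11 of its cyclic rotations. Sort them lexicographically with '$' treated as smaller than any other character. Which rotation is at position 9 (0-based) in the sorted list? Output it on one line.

Answer: c$bbADaDABc

Derivation:
All 11 rotations (rotation i = S[i:]+S[:i]):
  rot[0] = bbADaDABcc$
  rot[1] = bADaDABcc$b
  rot[2] = ADaDABcc$bb
  rot[3] = DaDABcc$bbA
  rot[4] = aDABcc$bbAD
  rot[5] = DABcc$bbADa
  rot[6] = ABcc$bbADaD
  rot[7] = Bcc$bbADaDA
  rot[8] = cc$bbADaDAB
  rot[9] = c$bbADaDABc
  rot[10] = $bbADaDABcc
Sorted (with $ < everything):
  sorted[0] = $bbADaDABcc
  sorted[1] = ABcc$bbADaD
  sorted[2] = ADaDABcc$bb
  sorted[3] = Bcc$bbADaDA
  sorted[4] = DABcc$bbADa
  sorted[5] = DaDABcc$bbA
  sorted[6] = aDABcc$bbAD
  sorted[7] = bADaDABcc$b
  sorted[8] = bbADaDABcc$
  sorted[9] = c$bbADaDABc
  sorted[10] = cc$bbADaDAB
sorted[9] = c$bbADaDABc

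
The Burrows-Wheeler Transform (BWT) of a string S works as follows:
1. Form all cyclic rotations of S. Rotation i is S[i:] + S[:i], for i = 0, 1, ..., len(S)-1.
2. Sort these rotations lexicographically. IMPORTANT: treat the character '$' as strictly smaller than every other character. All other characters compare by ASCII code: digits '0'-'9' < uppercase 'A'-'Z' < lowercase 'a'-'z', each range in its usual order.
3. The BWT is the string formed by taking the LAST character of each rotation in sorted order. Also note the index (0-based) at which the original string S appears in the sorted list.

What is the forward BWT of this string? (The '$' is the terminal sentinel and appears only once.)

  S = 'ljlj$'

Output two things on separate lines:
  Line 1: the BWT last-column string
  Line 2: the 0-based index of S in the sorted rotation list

Answer: jllj$
4

Derivation:
All 5 rotations (rotation i = S[i:]+S[:i]):
  rot[0] = ljlj$
  rot[1] = jlj$l
  rot[2] = lj$lj
  rot[3] = j$ljl
  rot[4] = $ljlj
Sorted (with $ < everything):
  sorted[0] = $ljlj  (last char: 'j')
  sorted[1] = j$ljl  (last char: 'l')
  sorted[2] = jlj$l  (last char: 'l')
  sorted[3] = lj$lj  (last char: 'j')
  sorted[4] = ljlj$  (last char: '$')
Last column: jllj$
Original string S is at sorted index 4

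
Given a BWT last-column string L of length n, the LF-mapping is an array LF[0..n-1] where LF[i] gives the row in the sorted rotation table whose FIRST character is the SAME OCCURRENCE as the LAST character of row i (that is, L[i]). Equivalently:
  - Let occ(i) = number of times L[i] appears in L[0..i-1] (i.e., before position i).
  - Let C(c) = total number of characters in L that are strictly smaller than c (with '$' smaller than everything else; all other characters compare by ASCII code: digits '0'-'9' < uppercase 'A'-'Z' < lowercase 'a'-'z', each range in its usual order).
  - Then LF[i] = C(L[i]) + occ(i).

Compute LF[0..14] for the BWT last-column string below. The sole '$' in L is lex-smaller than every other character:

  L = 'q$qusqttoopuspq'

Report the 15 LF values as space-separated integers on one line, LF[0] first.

Char counts: '$':1, 'o':2, 'p':2, 'q':4, 's':2, 't':2, 'u':2
C (first-col start): C('$')=0, C('o')=1, C('p')=3, C('q')=5, C('s')=9, C('t')=11, C('u')=13
L[0]='q': occ=0, LF[0]=C('q')+0=5+0=5
L[1]='$': occ=0, LF[1]=C('$')+0=0+0=0
L[2]='q': occ=1, LF[2]=C('q')+1=5+1=6
L[3]='u': occ=0, LF[3]=C('u')+0=13+0=13
L[4]='s': occ=0, LF[4]=C('s')+0=9+0=9
L[5]='q': occ=2, LF[5]=C('q')+2=5+2=7
L[6]='t': occ=0, LF[6]=C('t')+0=11+0=11
L[7]='t': occ=1, LF[7]=C('t')+1=11+1=12
L[8]='o': occ=0, LF[8]=C('o')+0=1+0=1
L[9]='o': occ=1, LF[9]=C('o')+1=1+1=2
L[10]='p': occ=0, LF[10]=C('p')+0=3+0=3
L[11]='u': occ=1, LF[11]=C('u')+1=13+1=14
L[12]='s': occ=1, LF[12]=C('s')+1=9+1=10
L[13]='p': occ=1, LF[13]=C('p')+1=3+1=4
L[14]='q': occ=3, LF[14]=C('q')+3=5+3=8

Answer: 5 0 6 13 9 7 11 12 1 2 3 14 10 4 8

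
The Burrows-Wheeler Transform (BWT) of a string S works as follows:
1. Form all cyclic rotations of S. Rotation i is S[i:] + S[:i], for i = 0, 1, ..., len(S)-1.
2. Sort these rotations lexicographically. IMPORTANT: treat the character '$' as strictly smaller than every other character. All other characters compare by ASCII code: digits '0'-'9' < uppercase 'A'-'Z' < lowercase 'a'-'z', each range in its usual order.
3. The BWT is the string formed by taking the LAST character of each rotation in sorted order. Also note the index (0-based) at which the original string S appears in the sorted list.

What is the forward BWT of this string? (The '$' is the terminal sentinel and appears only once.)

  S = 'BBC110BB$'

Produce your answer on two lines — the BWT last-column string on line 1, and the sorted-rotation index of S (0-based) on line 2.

All 9 rotations (rotation i = S[i:]+S[:i]):
  rot[0] = BBC110BB$
  rot[1] = BC110BB$B
  rot[2] = C110BB$BB
  rot[3] = 110BB$BBC
  rot[4] = 10BB$BBC1
  rot[5] = 0BB$BBC11
  rot[6] = BB$BBC110
  rot[7] = B$BBC110B
  rot[8] = $BBC110BB
Sorted (with $ < everything):
  sorted[0] = $BBC110BB  (last char: 'B')
  sorted[1] = 0BB$BBC11  (last char: '1')
  sorted[2] = 10BB$BBC1  (last char: '1')
  sorted[3] = 110BB$BBC  (last char: 'C')
  sorted[4] = B$BBC110B  (last char: 'B')
  sorted[5] = BB$BBC110  (last char: '0')
  sorted[6] = BBC110BB$  (last char: '$')
  sorted[7] = BC110BB$B  (last char: 'B')
  sorted[8] = C110BB$BB  (last char: 'B')
Last column: B11CB0$BB
Original string S is at sorted index 6

Answer: B11CB0$BB
6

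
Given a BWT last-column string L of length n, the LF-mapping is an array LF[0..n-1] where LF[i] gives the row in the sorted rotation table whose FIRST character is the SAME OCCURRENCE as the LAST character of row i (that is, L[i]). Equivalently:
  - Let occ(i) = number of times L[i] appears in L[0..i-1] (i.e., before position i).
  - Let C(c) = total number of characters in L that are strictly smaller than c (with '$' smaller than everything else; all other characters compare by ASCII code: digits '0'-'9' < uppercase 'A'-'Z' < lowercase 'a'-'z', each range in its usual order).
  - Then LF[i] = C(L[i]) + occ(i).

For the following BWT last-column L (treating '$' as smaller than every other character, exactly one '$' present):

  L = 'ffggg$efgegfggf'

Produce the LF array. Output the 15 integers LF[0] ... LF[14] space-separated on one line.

Char counts: '$':1, 'e':2, 'f':5, 'g':7
C (first-col start): C('$')=0, C('e')=1, C('f')=3, C('g')=8
L[0]='f': occ=0, LF[0]=C('f')+0=3+0=3
L[1]='f': occ=1, LF[1]=C('f')+1=3+1=4
L[2]='g': occ=0, LF[2]=C('g')+0=8+0=8
L[3]='g': occ=1, LF[3]=C('g')+1=8+1=9
L[4]='g': occ=2, LF[4]=C('g')+2=8+2=10
L[5]='$': occ=0, LF[5]=C('$')+0=0+0=0
L[6]='e': occ=0, LF[6]=C('e')+0=1+0=1
L[7]='f': occ=2, LF[7]=C('f')+2=3+2=5
L[8]='g': occ=3, LF[8]=C('g')+3=8+3=11
L[9]='e': occ=1, LF[9]=C('e')+1=1+1=2
L[10]='g': occ=4, LF[10]=C('g')+4=8+4=12
L[11]='f': occ=3, LF[11]=C('f')+3=3+3=6
L[12]='g': occ=5, LF[12]=C('g')+5=8+5=13
L[13]='g': occ=6, LF[13]=C('g')+6=8+6=14
L[14]='f': occ=4, LF[14]=C('f')+4=3+4=7

Answer: 3 4 8 9 10 0 1 5 11 2 12 6 13 14 7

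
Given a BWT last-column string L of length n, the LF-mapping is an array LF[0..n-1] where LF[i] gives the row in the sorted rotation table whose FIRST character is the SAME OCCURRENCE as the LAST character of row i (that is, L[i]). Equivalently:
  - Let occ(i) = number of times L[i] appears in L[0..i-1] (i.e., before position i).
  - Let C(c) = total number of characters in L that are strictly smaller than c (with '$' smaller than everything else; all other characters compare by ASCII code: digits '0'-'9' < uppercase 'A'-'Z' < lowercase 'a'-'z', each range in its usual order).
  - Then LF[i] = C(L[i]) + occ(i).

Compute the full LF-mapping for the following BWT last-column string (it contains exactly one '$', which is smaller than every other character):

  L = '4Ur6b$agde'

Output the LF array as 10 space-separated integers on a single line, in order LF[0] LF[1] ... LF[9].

Answer: 1 3 9 2 5 0 4 8 6 7

Derivation:
Char counts: '$':1, '4':1, '6':1, 'U':1, 'a':1, 'b':1, 'd':1, 'e':1, 'g':1, 'r':1
C (first-col start): C('$')=0, C('4')=1, C('6')=2, C('U')=3, C('a')=4, C('b')=5, C('d')=6, C('e')=7, C('g')=8, C('r')=9
L[0]='4': occ=0, LF[0]=C('4')+0=1+0=1
L[1]='U': occ=0, LF[1]=C('U')+0=3+0=3
L[2]='r': occ=0, LF[2]=C('r')+0=9+0=9
L[3]='6': occ=0, LF[3]=C('6')+0=2+0=2
L[4]='b': occ=0, LF[4]=C('b')+0=5+0=5
L[5]='$': occ=0, LF[5]=C('$')+0=0+0=0
L[6]='a': occ=0, LF[6]=C('a')+0=4+0=4
L[7]='g': occ=0, LF[7]=C('g')+0=8+0=8
L[8]='d': occ=0, LF[8]=C('d')+0=6+0=6
L[9]='e': occ=0, LF[9]=C('e')+0=7+0=7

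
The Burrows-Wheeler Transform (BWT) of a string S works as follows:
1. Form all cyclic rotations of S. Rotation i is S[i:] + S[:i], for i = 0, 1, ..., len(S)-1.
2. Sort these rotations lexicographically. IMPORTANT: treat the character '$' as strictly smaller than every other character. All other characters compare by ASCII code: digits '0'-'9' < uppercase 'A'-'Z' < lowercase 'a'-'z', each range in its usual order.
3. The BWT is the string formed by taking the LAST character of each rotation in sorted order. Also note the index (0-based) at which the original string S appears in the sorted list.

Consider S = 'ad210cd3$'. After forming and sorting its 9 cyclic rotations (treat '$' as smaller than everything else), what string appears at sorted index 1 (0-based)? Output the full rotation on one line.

All 9 rotations (rotation i = S[i:]+S[:i]):
  rot[0] = ad210cd3$
  rot[1] = d210cd3$a
  rot[2] = 210cd3$ad
  rot[3] = 10cd3$ad2
  rot[4] = 0cd3$ad21
  rot[5] = cd3$ad210
  rot[6] = d3$ad210c
  rot[7] = 3$ad210cd
  rot[8] = $ad210cd3
Sorted (with $ < everything):
  sorted[0] = $ad210cd3
  sorted[1] = 0cd3$ad21
  sorted[2] = 10cd3$ad2
  sorted[3] = 210cd3$ad
  sorted[4] = 3$ad210cd
  sorted[5] = ad210cd3$
  sorted[6] = cd3$ad210
  sorted[7] = d210cd3$a
  sorted[8] = d3$ad210c
sorted[1] = 0cd3$ad21

Answer: 0cd3$ad21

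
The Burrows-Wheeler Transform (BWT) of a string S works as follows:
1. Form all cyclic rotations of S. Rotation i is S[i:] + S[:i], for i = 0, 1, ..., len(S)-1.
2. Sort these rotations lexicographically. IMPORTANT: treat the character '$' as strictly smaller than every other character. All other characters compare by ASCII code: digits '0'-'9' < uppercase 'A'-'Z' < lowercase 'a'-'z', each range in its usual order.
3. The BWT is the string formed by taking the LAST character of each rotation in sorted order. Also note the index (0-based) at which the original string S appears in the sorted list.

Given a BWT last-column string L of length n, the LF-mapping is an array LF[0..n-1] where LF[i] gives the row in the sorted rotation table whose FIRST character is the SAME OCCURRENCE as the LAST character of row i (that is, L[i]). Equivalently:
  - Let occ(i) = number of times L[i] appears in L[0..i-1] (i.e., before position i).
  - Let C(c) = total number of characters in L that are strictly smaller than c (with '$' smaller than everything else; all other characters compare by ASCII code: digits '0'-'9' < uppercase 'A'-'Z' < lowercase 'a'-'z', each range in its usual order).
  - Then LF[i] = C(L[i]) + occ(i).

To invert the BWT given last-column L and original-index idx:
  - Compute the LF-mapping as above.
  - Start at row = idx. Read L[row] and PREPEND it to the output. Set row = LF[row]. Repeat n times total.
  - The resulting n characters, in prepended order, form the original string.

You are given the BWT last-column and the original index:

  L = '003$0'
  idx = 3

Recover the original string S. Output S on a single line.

Answer: 0300$

Derivation:
LF mapping: 1 2 4 0 3
Walk LF starting at row 3, prepending L[row]:
  step 1: row=3, L[3]='$', prepend. Next row=LF[3]=0
  step 2: row=0, L[0]='0', prepend. Next row=LF[0]=1
  step 3: row=1, L[1]='0', prepend. Next row=LF[1]=2
  step 4: row=2, L[2]='3', prepend. Next row=LF[2]=4
  step 5: row=4, L[4]='0', prepend. Next row=LF[4]=3
Reversed output: 0300$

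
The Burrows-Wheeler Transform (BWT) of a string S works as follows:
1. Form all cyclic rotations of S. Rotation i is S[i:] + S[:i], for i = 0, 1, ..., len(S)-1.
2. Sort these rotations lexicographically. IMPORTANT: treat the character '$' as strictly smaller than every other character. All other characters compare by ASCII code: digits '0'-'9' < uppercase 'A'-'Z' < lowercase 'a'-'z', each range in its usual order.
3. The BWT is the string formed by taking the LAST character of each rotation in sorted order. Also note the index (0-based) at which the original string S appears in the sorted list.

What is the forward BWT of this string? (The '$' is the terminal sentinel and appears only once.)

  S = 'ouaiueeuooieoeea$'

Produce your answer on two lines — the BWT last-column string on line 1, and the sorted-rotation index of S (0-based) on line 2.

Answer: aeueouieoaeou$oie
13

Derivation:
All 17 rotations (rotation i = S[i:]+S[:i]):
  rot[0] = ouaiueeuooieoeea$
  rot[1] = uaiueeuooieoeea$o
  rot[2] = aiueeuooieoeea$ou
  rot[3] = iueeuooieoeea$oua
  rot[4] = ueeuooieoeea$ouai
  rot[5] = eeuooieoeea$ouaiu
  rot[6] = euooieoeea$ouaiue
  rot[7] = uooieoeea$ouaiuee
  rot[8] = ooieoeea$ouaiueeu
  rot[9] = oieoeea$ouaiueeuo
  rot[10] = ieoeea$ouaiueeuoo
  rot[11] = eoeea$ouaiueeuooi
  rot[12] = oeea$ouaiueeuooie
  rot[13] = eea$ouaiueeuooieo
  rot[14] = ea$ouaiueeuooieoe
  rot[15] = a$ouaiueeuooieoee
  rot[16] = $ouaiueeuooieoeea
Sorted (with $ < everything):
  sorted[0] = $ouaiueeuooieoeea  (last char: 'a')
  sorted[1] = a$ouaiueeuooieoee  (last char: 'e')
  sorted[2] = aiueeuooieoeea$ou  (last char: 'u')
  sorted[3] = ea$ouaiueeuooieoe  (last char: 'e')
  sorted[4] = eea$ouaiueeuooieo  (last char: 'o')
  sorted[5] = eeuooieoeea$ouaiu  (last char: 'u')
  sorted[6] = eoeea$ouaiueeuooi  (last char: 'i')
  sorted[7] = euooieoeea$ouaiue  (last char: 'e')
  sorted[8] = ieoeea$ouaiueeuoo  (last char: 'o')
  sorted[9] = iueeuooieoeea$oua  (last char: 'a')
  sorted[10] = oeea$ouaiueeuooie  (last char: 'e')
  sorted[11] = oieoeea$ouaiueeuo  (last char: 'o')
  sorted[12] = ooieoeea$ouaiueeu  (last char: 'u')
  sorted[13] = ouaiueeuooieoeea$  (last char: '$')
  sorted[14] = uaiueeuooieoeea$o  (last char: 'o')
  sorted[15] = ueeuooieoeea$ouai  (last char: 'i')
  sorted[16] = uooieoeea$ouaiuee  (last char: 'e')
Last column: aeueouieoaeou$oie
Original string S is at sorted index 13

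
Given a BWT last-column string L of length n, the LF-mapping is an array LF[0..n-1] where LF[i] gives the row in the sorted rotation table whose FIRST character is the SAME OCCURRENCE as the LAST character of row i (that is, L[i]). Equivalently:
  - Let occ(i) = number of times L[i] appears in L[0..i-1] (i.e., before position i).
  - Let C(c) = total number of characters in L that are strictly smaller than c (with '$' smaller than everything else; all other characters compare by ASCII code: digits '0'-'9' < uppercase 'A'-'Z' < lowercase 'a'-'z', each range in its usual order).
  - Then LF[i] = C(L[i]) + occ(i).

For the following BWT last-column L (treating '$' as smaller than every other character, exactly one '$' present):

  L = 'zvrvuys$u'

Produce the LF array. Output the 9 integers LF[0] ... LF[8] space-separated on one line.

Char counts: '$':1, 'r':1, 's':1, 'u':2, 'v':2, 'y':1, 'z':1
C (first-col start): C('$')=0, C('r')=1, C('s')=2, C('u')=3, C('v')=5, C('y')=7, C('z')=8
L[0]='z': occ=0, LF[0]=C('z')+0=8+0=8
L[1]='v': occ=0, LF[1]=C('v')+0=5+0=5
L[2]='r': occ=0, LF[2]=C('r')+0=1+0=1
L[3]='v': occ=1, LF[3]=C('v')+1=5+1=6
L[4]='u': occ=0, LF[4]=C('u')+0=3+0=3
L[5]='y': occ=0, LF[5]=C('y')+0=7+0=7
L[6]='s': occ=0, LF[6]=C('s')+0=2+0=2
L[7]='$': occ=0, LF[7]=C('$')+0=0+0=0
L[8]='u': occ=1, LF[8]=C('u')+1=3+1=4

Answer: 8 5 1 6 3 7 2 0 4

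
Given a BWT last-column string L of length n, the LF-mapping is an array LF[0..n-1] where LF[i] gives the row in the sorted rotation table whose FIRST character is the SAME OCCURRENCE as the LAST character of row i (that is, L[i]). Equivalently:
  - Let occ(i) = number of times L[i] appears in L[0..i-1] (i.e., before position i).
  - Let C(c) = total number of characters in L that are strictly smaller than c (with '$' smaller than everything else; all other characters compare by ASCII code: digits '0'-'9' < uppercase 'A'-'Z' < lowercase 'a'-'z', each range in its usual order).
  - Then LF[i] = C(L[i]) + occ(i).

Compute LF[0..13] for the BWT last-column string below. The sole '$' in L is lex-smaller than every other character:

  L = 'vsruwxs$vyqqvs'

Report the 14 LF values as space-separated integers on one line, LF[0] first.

Answer: 8 4 3 7 11 12 5 0 9 13 1 2 10 6

Derivation:
Char counts: '$':1, 'q':2, 'r':1, 's':3, 'u':1, 'v':3, 'w':1, 'x':1, 'y':1
C (first-col start): C('$')=0, C('q')=1, C('r')=3, C('s')=4, C('u')=7, C('v')=8, C('w')=11, C('x')=12, C('y')=13
L[0]='v': occ=0, LF[0]=C('v')+0=8+0=8
L[1]='s': occ=0, LF[1]=C('s')+0=4+0=4
L[2]='r': occ=0, LF[2]=C('r')+0=3+0=3
L[3]='u': occ=0, LF[3]=C('u')+0=7+0=7
L[4]='w': occ=0, LF[4]=C('w')+0=11+0=11
L[5]='x': occ=0, LF[5]=C('x')+0=12+0=12
L[6]='s': occ=1, LF[6]=C('s')+1=4+1=5
L[7]='$': occ=0, LF[7]=C('$')+0=0+0=0
L[8]='v': occ=1, LF[8]=C('v')+1=8+1=9
L[9]='y': occ=0, LF[9]=C('y')+0=13+0=13
L[10]='q': occ=0, LF[10]=C('q')+0=1+0=1
L[11]='q': occ=1, LF[11]=C('q')+1=1+1=2
L[12]='v': occ=2, LF[12]=C('v')+2=8+2=10
L[13]='s': occ=2, LF[13]=C('s')+2=4+2=6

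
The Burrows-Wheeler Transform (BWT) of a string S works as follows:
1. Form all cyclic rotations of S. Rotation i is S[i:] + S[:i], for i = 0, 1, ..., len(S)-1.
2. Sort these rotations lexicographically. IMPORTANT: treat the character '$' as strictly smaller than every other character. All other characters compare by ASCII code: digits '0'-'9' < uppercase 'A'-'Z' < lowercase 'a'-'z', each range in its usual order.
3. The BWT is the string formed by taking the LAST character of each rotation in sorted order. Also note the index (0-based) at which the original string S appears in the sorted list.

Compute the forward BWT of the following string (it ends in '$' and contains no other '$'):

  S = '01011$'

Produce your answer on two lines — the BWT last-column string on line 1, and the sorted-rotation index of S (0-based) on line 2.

All 6 rotations (rotation i = S[i:]+S[:i]):
  rot[0] = 01011$
  rot[1] = 1011$0
  rot[2] = 011$01
  rot[3] = 11$010
  rot[4] = 1$0101
  rot[5] = $01011
Sorted (with $ < everything):
  sorted[0] = $01011  (last char: '1')
  sorted[1] = 01011$  (last char: '$')
  sorted[2] = 011$01  (last char: '1')
  sorted[3] = 1$0101  (last char: '1')
  sorted[4] = 1011$0  (last char: '0')
  sorted[5] = 11$010  (last char: '0')
Last column: 1$1100
Original string S is at sorted index 1

Answer: 1$1100
1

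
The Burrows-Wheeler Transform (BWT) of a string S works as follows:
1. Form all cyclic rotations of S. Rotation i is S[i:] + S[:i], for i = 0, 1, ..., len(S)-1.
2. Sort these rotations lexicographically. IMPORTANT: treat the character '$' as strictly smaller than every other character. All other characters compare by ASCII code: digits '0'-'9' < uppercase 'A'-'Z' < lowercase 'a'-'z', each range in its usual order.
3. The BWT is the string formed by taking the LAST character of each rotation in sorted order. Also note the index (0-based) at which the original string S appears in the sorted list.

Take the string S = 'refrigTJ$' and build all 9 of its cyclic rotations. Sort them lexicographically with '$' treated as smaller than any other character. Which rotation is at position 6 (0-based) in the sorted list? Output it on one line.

All 9 rotations (rotation i = S[i:]+S[:i]):
  rot[0] = refrigTJ$
  rot[1] = efrigTJ$r
  rot[2] = frigTJ$re
  rot[3] = rigTJ$ref
  rot[4] = igTJ$refr
  rot[5] = gTJ$refri
  rot[6] = TJ$refrig
  rot[7] = J$refrigT
  rot[8] = $refrigTJ
Sorted (with $ < everything):
  sorted[0] = $refrigTJ
  sorted[1] = J$refrigT
  sorted[2] = TJ$refrig
  sorted[3] = efrigTJ$r
  sorted[4] = frigTJ$re
  sorted[5] = gTJ$refri
  sorted[6] = igTJ$refr
  sorted[7] = refrigTJ$
  sorted[8] = rigTJ$ref
sorted[6] = igTJ$refr

Answer: igTJ$refr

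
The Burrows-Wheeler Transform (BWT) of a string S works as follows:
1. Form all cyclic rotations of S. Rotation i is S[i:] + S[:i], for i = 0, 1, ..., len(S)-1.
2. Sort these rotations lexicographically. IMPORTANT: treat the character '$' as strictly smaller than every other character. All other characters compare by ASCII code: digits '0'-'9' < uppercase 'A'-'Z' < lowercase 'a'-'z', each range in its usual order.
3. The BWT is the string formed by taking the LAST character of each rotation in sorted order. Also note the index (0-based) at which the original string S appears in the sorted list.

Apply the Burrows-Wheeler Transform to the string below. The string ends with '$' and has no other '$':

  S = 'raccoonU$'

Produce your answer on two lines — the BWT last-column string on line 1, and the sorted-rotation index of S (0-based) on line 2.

All 9 rotations (rotation i = S[i:]+S[:i]):
  rot[0] = raccoonU$
  rot[1] = accoonU$r
  rot[2] = ccoonU$ra
  rot[3] = coonU$rac
  rot[4] = oonU$racc
  rot[5] = onU$racco
  rot[6] = nU$raccoo
  rot[7] = U$raccoon
  rot[8] = $raccoonU
Sorted (with $ < everything):
  sorted[0] = $raccoonU  (last char: 'U')
  sorted[1] = U$raccoon  (last char: 'n')
  sorted[2] = accoonU$r  (last char: 'r')
  sorted[3] = ccoonU$ra  (last char: 'a')
  sorted[4] = coonU$rac  (last char: 'c')
  sorted[5] = nU$raccoo  (last char: 'o')
  sorted[6] = onU$racco  (last char: 'o')
  sorted[7] = oonU$racc  (last char: 'c')
  sorted[8] = raccoonU$  (last char: '$')
Last column: Unracooc$
Original string S is at sorted index 8

Answer: Unracooc$
8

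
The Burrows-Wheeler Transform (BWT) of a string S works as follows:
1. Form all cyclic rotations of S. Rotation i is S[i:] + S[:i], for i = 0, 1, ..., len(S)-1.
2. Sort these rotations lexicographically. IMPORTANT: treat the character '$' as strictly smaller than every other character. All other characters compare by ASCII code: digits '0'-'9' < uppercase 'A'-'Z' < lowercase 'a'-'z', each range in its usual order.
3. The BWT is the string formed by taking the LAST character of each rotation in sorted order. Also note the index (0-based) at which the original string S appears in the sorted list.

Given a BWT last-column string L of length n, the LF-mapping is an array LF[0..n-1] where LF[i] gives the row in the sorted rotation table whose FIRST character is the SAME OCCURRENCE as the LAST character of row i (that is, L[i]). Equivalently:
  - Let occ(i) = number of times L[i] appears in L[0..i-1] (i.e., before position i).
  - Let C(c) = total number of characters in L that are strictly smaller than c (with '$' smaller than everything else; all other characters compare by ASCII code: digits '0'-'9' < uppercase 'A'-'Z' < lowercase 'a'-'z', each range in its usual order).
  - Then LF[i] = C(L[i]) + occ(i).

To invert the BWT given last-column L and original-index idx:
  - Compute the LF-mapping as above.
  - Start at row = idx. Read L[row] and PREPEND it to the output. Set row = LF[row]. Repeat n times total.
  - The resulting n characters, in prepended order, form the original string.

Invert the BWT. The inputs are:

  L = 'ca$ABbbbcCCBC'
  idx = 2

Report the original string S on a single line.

Answer: BCbCcbCbaABc$

Derivation:
LF mapping: 11 7 0 1 2 8 9 10 12 4 5 3 6
Walk LF starting at row 2, prepending L[row]:
  step 1: row=2, L[2]='$', prepend. Next row=LF[2]=0
  step 2: row=0, L[0]='c', prepend. Next row=LF[0]=11
  step 3: row=11, L[11]='B', prepend. Next row=LF[11]=3
  step 4: row=3, L[3]='A', prepend. Next row=LF[3]=1
  step 5: row=1, L[1]='a', prepend. Next row=LF[1]=7
  step 6: row=7, L[7]='b', prepend. Next row=LF[7]=10
  step 7: row=10, L[10]='C', prepend. Next row=LF[10]=5
  step 8: row=5, L[5]='b', prepend. Next row=LF[5]=8
  step 9: row=8, L[8]='c', prepend. Next row=LF[8]=12
  step 10: row=12, L[12]='C', prepend. Next row=LF[12]=6
  step 11: row=6, L[6]='b', prepend. Next row=LF[6]=9
  step 12: row=9, L[9]='C', prepend. Next row=LF[9]=4
  step 13: row=4, L[4]='B', prepend. Next row=LF[4]=2
Reversed output: BCbCcbCbaABc$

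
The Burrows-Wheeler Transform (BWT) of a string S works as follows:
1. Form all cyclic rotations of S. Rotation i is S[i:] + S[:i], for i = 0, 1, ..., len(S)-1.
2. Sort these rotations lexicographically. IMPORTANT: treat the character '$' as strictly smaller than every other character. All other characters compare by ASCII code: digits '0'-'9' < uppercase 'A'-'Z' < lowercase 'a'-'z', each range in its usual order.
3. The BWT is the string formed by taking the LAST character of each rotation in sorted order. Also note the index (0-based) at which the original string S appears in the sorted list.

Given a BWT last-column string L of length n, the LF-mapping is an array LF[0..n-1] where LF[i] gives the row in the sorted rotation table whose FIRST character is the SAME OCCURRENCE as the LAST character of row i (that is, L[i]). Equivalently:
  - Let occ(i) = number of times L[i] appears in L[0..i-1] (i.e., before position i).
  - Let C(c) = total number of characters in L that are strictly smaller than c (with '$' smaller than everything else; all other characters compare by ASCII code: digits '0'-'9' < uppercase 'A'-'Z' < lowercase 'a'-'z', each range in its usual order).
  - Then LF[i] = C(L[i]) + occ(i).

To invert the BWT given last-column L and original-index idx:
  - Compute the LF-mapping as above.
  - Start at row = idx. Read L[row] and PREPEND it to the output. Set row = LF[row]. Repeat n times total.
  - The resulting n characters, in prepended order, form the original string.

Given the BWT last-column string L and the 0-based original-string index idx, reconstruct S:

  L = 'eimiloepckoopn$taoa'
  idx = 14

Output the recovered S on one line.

LF mapping: 4 6 10 7 9 12 5 16 3 8 13 14 17 11 0 18 1 15 2
Walk LF starting at row 14, prepending L[row]:
  step 1: row=14, L[14]='$', prepend. Next row=LF[14]=0
  step 2: row=0, L[0]='e', prepend. Next row=LF[0]=4
  step 3: row=4, L[4]='l', prepend. Next row=LF[4]=9
  step 4: row=9, L[9]='k', prepend. Next row=LF[9]=8
  step 5: row=8, L[8]='c', prepend. Next row=LF[8]=3
  step 6: row=3, L[3]='i', prepend. Next row=LF[3]=7
  step 7: row=7, L[7]='p', prepend. Next row=LF[7]=16
  step 8: row=16, L[16]='a', prepend. Next row=LF[16]=1
  step 9: row=1, L[1]='i', prepend. Next row=LF[1]=6
  step 10: row=6, L[6]='e', prepend. Next row=LF[6]=5
  step 11: row=5, L[5]='o', prepend. Next row=LF[5]=12
  step 12: row=12, L[12]='p', prepend. Next row=LF[12]=17
  step 13: row=17, L[17]='o', prepend. Next row=LF[17]=15
  step 14: row=15, L[15]='t', prepend. Next row=LF[15]=18
  step 15: row=18, L[18]='a', prepend. Next row=LF[18]=2
  step 16: row=2, L[2]='m', prepend. Next row=LF[2]=10
  step 17: row=10, L[10]='o', prepend. Next row=LF[10]=13
  step 18: row=13, L[13]='n', prepend. Next row=LF[13]=11
  step 19: row=11, L[11]='o', prepend. Next row=LF[11]=14
Reversed output: onomatopoeiapickle$

Answer: onomatopoeiapickle$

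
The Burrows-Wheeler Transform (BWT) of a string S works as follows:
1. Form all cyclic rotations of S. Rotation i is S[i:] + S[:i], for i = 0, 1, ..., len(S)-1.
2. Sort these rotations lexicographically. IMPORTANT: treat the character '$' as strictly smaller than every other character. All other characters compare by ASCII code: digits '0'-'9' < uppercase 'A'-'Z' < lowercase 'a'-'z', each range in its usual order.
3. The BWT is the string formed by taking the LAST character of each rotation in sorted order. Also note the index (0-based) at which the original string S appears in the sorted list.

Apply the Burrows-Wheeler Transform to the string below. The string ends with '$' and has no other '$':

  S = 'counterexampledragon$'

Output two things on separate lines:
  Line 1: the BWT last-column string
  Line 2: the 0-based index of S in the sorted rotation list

Answer: nrx$eltrapaougcmdenoe
3

Derivation:
All 21 rotations (rotation i = S[i:]+S[:i]):
  rot[0] = counterexampledragon$
  rot[1] = ounterexampledragon$c
  rot[2] = unterexampledragon$co
  rot[3] = nterexampledragon$cou
  rot[4] = terexampledragon$coun
  rot[5] = erexampledragon$count
  rot[6] = rexampledragon$counte
  rot[7] = exampledragon$counter
  rot[8] = xampledragon$countere
  rot[9] = ampledragon$counterex
  rot[10] = mpledragon$counterexa
  rot[11] = pledragon$counterexam
  rot[12] = ledragon$counterexamp
  rot[13] = edragon$counterexampl
  rot[14] = dragon$counterexample
  rot[15] = ragon$counterexampled
  rot[16] = agon$counterexampledr
  rot[17] = gon$counterexampledra
  rot[18] = on$counterexampledrag
  rot[19] = n$counterexampledrago
  rot[20] = $counterexampledragon
Sorted (with $ < everything):
  sorted[0] = $counterexampledragon  (last char: 'n')
  sorted[1] = agon$counterexampledr  (last char: 'r')
  sorted[2] = ampledragon$counterex  (last char: 'x')
  sorted[3] = counterexampledragon$  (last char: '$')
  sorted[4] = dragon$counterexample  (last char: 'e')
  sorted[5] = edragon$counterexampl  (last char: 'l')
  sorted[6] = erexampledragon$count  (last char: 't')
  sorted[7] = exampledragon$counter  (last char: 'r')
  sorted[8] = gon$counterexampledra  (last char: 'a')
  sorted[9] = ledragon$counterexamp  (last char: 'p')
  sorted[10] = mpledragon$counterexa  (last char: 'a')
  sorted[11] = n$counterexampledrago  (last char: 'o')
  sorted[12] = nterexampledragon$cou  (last char: 'u')
  sorted[13] = on$counterexampledrag  (last char: 'g')
  sorted[14] = ounterexampledragon$c  (last char: 'c')
  sorted[15] = pledragon$counterexam  (last char: 'm')
  sorted[16] = ragon$counterexampled  (last char: 'd')
  sorted[17] = rexampledragon$counte  (last char: 'e')
  sorted[18] = terexampledragon$coun  (last char: 'n')
  sorted[19] = unterexampledragon$co  (last char: 'o')
  sorted[20] = xampledragon$countere  (last char: 'e')
Last column: nrx$eltrapaougcmdenoe
Original string S is at sorted index 3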